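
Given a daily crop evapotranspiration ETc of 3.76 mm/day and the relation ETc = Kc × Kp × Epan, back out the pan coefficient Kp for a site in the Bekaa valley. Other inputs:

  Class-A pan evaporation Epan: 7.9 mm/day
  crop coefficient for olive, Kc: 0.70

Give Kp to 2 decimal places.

ETc = Kc × Kp × Epan  ⇒  Kp = ETc / (Kc × Epan)
Kp = 3.76 / (0.70 × 7.9) = 3.76 / 5.530 = 0.6799

0.68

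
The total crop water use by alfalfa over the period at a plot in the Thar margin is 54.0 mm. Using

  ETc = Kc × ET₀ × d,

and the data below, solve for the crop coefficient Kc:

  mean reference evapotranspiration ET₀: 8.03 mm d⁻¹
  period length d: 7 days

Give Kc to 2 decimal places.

ETc = Kc × ET₀ × d  ⇒  Kc = ETc / (ET₀ × d)
Kc = 54.0 / (8.03 × 7) = 54.0 / 56.21 = 0.9607

0.96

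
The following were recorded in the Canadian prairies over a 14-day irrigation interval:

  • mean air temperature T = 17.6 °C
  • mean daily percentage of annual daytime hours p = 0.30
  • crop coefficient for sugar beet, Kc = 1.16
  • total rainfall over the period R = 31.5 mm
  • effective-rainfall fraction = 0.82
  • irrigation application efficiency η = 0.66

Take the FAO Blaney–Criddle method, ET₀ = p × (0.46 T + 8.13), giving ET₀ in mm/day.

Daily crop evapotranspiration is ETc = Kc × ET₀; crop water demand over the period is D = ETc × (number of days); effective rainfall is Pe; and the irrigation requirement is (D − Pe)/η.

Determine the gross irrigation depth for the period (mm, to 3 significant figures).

ET₀ = 0.30 × (0.46 × 17.6 + 8.13) = 0.30 × 16.226 = 4.8678 mm/d
ETc = Kc × ET₀ = 1.16 × 4.8678 = 5.6466 mm/d
Crop demand D = ETc × 14 d = 5.6466 × 14 = 79.052 mm
Pe = 0.82 × 31.5 = 25.830 mm
D − Pe = 79.052 − 25.830 = 53.222 mm
Gross irrigation = 53.222 / 0.66 = 80.639 mm

80.6 mm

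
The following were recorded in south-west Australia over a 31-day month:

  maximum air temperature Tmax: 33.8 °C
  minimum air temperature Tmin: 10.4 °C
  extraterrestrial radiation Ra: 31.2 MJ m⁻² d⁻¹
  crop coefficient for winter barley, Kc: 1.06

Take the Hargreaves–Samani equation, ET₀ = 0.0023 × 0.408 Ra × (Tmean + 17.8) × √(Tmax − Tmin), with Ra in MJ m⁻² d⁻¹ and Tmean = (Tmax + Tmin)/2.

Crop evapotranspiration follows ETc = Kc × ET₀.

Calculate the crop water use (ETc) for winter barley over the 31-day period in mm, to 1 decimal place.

185.7 mm

Tmean = (33.8 + 10.4)/2 = 22.10 °C
0.408 Ra = 0.408 × 31.2 = 12.7296 mm/d equivalent
ET₀ = 0.0023 × 12.7296 × (22.10 + 17.8) × √23.4 = 0.0023 × 12.7296 × 39.90 × 4.8374 = 5.6510 mm/d
ETc = Kc × ET₀ = 1.06 × 5.6510 = 5.9901 mm/d
Over 31 days: 5.9901 × 31 = 185.693 mm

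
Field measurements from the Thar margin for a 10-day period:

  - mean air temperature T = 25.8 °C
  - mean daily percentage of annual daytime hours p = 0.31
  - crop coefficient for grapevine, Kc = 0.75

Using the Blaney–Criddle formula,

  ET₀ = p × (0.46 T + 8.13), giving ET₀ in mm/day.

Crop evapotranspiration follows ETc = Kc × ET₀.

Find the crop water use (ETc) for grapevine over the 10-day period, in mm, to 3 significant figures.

ET₀ = 0.31 × (0.46 × 25.8 + 8.13) = 0.31 × 19.998 = 6.1994 mm/d
ETc = Kc × ET₀ = 0.75 × 6.1994 = 4.6496 mm/d
Over 10 days: 4.6496 × 10 = 46.496 mm

46.5 mm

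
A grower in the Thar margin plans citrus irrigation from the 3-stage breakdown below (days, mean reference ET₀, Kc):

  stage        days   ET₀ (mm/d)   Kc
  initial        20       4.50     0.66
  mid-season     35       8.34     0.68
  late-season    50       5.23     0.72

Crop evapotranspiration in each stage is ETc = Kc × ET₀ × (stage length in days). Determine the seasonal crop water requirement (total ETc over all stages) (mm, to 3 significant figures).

446 mm

initial: 0.66 × 4.50 × 20 = 59.40 mm
mid-season: 0.68 × 8.34 × 35 = 198.49 mm
late-season: 0.72 × 5.23 × 50 = 188.28 mm
Seasonal total = 446.17 mm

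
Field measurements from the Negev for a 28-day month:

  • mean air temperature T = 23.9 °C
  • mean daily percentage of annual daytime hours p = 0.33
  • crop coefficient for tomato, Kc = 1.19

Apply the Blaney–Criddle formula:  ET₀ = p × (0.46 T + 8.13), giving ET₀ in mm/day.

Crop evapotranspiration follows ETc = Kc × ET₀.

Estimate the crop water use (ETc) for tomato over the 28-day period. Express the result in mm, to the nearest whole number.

210 mm

ET₀ = 0.33 × (0.46 × 23.9 + 8.13) = 0.33 × 19.124 = 6.3109 mm/d
ETc = Kc × ET₀ = 1.19 × 6.3109 = 7.5100 mm/d
Over 28 days: 7.5100 × 28 = 210.280 mm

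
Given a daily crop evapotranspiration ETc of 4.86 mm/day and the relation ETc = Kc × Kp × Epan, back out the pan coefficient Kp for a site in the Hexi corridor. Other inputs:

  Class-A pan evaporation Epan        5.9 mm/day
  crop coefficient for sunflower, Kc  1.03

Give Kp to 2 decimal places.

0.80

ETc = Kc × Kp × Epan  ⇒  Kp = ETc / (Kc × Epan)
Kp = 4.86 / (1.03 × 5.9) = 4.86 / 6.077 = 0.7997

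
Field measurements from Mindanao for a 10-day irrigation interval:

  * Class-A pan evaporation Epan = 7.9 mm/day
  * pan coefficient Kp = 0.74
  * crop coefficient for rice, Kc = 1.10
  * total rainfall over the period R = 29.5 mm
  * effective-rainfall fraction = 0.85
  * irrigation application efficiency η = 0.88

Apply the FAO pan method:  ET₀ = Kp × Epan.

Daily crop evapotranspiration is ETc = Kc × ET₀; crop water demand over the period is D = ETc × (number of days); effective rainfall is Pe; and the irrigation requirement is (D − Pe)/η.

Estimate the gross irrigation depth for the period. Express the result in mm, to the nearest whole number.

ET₀ = 0.74 × 7.9 = 5.8460 mm/d
ETc = Kc × ET₀ = 1.10 × 5.8460 = 6.4306 mm/d
Crop demand D = ETc × 10 d = 6.4306 × 10 = 64.306 mm
Pe = 0.85 × 29.5 = 25.075 mm
D − Pe = 64.306 − 25.075 = 39.231 mm
Gross irrigation = 39.231 / 0.88 = 44.581 mm

45 mm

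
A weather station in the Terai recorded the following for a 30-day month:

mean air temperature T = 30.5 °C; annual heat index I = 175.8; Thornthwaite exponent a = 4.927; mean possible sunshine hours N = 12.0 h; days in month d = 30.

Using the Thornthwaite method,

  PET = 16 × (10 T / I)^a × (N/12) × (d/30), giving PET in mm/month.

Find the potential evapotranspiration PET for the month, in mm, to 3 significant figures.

242 mm

10T/I = 10 × 30.5 / 175.8 = 1.7349
(10T/I)^a = 1.7349^4.927 = 15.0975
Uncorrected PET = 16 × 15.0975 = 241.560 mm
Correction = (N/12)(d/30) = (12.0/12)(30/30) = 1.0000
PET = 241.560 × 1.0000 = 241.560 mm/month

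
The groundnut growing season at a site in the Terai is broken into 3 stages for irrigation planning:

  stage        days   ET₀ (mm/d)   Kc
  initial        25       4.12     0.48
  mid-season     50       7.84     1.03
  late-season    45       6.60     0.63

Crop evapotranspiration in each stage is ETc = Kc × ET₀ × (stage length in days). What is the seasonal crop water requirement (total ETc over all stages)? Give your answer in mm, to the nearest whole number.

initial: 0.48 × 4.12 × 25 = 49.44 mm
mid-season: 1.03 × 7.84 × 50 = 403.76 mm
late-season: 0.63 × 6.60 × 45 = 187.11 mm
Seasonal total = 640.31 mm

640 mm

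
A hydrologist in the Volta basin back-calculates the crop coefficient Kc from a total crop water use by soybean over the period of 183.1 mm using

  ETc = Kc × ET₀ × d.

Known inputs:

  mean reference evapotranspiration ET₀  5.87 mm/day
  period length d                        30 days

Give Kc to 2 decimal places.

1.04

ETc = Kc × ET₀ × d  ⇒  Kc = ETc / (ET₀ × d)
Kc = 183.1 / (5.87 × 30) = 183.1 / 176.10 = 1.0398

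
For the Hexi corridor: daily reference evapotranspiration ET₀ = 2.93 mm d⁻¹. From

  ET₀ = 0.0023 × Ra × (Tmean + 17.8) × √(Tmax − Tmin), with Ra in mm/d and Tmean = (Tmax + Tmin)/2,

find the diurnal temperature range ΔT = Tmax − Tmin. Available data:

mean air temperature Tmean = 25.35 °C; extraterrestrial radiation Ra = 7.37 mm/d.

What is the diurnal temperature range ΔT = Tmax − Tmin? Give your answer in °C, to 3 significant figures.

√ΔT = ET₀ / [0.0023 × Ra × (Tmean+17.8)] = 2.93 / (0.0023 × 7.37 × 43.15) = 4.0058
ΔT = 4.0058² = 16.046 °C

16.0 °C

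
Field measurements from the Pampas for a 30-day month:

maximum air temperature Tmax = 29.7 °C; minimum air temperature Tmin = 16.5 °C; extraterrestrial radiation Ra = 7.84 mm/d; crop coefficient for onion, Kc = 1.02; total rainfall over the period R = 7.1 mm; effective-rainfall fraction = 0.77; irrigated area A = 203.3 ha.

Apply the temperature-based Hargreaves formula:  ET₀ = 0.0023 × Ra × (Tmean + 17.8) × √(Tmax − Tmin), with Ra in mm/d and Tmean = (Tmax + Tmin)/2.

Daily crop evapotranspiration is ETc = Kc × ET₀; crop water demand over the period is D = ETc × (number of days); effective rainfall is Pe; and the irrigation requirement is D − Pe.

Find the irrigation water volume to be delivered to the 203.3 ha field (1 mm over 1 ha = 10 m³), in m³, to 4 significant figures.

Tmean = (29.7 + 16.5)/2 = 23.10 °C
ET₀ = 0.0023 × 7.84 × (23.10 + 17.8) × √13.2 = 0.0023 × 7.84 × 40.90 × 3.6332 = 2.6795 mm/d
ETc = Kc × ET₀ = 1.02 × 2.6795 = 2.7331 mm/d
Crop demand D = ETc × 30 d = 2.7331 × 30 = 81.993 mm
Pe = 0.77 × 7.1 = 5.467 mm
D − Pe = 81.993 − 5.467 = 76.526 mm
Volume = 76.526 mm × 203.3 ha × 10 = 155577.4 m³

155600 m³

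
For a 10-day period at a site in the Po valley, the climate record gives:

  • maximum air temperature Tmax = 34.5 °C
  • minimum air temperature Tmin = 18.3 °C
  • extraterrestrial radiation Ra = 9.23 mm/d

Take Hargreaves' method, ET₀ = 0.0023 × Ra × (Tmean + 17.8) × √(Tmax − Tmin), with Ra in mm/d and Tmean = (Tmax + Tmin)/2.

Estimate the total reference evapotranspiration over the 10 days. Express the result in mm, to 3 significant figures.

37.8 mm

Tmean = (34.5 + 18.3)/2 = 26.40 °C
ET₀ = 0.0023 × 9.23 × (26.40 + 17.8) × √16.2 = 0.0023 × 9.23 × 44.20 × 4.0249 = 3.7767 mm/d
Over 10 days: 3.7767 × 10 = 37.767 mm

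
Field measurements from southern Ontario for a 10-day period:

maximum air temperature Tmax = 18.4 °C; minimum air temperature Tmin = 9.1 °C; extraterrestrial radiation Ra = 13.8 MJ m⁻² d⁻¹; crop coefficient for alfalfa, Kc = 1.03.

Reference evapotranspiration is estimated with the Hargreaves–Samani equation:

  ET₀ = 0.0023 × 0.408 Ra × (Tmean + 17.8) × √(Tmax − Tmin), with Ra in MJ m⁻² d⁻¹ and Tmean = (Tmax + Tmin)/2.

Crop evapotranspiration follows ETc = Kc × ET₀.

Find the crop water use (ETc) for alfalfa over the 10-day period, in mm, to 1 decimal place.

12.8 mm

Tmean = (18.4 + 9.1)/2 = 13.75 °C
0.408 Ra = 0.408 × 13.8 = 5.6304 mm/d equivalent
ET₀ = 0.0023 × 5.6304 × (13.75 + 17.8) × √9.3 = 0.0023 × 5.6304 × 31.55 × 3.0496 = 1.2460 mm/d
ETc = Kc × ET₀ = 1.03 × 1.2460 = 1.2834 mm/d
Over 10 days: 1.2834 × 10 = 12.834 mm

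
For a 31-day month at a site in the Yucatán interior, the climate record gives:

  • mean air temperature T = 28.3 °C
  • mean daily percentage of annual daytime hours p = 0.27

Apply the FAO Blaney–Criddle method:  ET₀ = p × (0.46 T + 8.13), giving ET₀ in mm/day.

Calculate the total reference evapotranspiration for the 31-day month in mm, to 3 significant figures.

ET₀ = 0.27 × (0.46 × 28.3 + 8.13) = 0.27 × 21.148 = 5.7100 mm/d
Monthly total = 5.7100 × 31 = 177.010 mm

177 mm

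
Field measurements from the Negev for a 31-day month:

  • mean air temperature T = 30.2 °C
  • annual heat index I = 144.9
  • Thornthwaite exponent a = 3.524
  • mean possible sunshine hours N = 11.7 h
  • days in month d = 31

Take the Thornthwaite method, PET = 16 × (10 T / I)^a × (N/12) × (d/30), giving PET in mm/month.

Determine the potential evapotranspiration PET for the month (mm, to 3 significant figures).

10T/I = 10 × 30.2 / 144.9 = 2.0842
(10T/I)^a = 2.0842^3.524 = 13.3028
Uncorrected PET = 16 × 13.3028 = 212.845 mm
Correction = (N/12)(d/30) = (11.7/12)(31/30) = 1.0075
PET = 212.845 × 1.0075 = 214.441 mm/month

214 mm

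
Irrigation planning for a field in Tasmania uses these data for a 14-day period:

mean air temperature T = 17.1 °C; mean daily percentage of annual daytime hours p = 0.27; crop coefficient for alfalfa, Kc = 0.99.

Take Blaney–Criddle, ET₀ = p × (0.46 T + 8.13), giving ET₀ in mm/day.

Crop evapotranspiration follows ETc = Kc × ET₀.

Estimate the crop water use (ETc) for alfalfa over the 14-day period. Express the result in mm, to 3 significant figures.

ET₀ = 0.27 × (0.46 × 17.1 + 8.13) = 0.27 × 15.996 = 4.3189 mm/d
ETc = Kc × ET₀ = 0.99 × 4.3189 = 4.2757 mm/d
Over 14 days: 4.2757 × 14 = 59.860 mm

59.9 mm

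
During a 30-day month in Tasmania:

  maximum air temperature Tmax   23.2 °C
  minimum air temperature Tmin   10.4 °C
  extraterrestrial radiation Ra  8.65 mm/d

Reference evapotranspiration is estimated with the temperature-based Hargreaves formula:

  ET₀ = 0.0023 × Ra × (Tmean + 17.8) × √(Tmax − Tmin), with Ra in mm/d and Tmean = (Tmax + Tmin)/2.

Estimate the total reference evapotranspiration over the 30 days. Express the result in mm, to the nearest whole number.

Tmean = (23.2 + 10.4)/2 = 16.80 °C
ET₀ = 0.0023 × 8.65 × (16.80 + 17.8) × √12.8 = 0.0023 × 8.65 × 34.60 × 3.5777 = 2.4628 mm/d
Over 30 days: 2.4628 × 30 = 73.884 mm

74 mm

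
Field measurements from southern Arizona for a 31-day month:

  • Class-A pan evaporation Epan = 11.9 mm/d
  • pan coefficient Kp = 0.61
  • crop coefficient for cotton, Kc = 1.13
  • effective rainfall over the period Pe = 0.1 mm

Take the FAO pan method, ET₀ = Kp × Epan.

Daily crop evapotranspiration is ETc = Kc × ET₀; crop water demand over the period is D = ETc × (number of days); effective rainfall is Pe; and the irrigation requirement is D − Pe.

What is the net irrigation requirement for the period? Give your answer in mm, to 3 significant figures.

254 mm

ET₀ = 0.61 × 11.9 = 7.2590 mm/d
ETc = Kc × ET₀ = 1.13 × 7.2590 = 8.2027 mm/d
Crop demand D = ETc × 31 d = 8.2027 × 31 = 254.284 mm
D − Pe = 254.284 − 0.1 = 254.184 mm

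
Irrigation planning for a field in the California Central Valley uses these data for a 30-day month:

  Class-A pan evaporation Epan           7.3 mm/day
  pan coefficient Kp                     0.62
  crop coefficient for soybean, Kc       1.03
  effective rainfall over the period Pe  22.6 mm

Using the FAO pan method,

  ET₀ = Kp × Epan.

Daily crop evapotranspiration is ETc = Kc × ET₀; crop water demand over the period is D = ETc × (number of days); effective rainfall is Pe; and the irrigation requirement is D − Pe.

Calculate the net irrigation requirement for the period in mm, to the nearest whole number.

ET₀ = 0.62 × 7.3 = 4.5260 mm/d
ETc = Kc × ET₀ = 1.03 × 4.5260 = 4.6618 mm/d
Crop demand D = ETc × 30 d = 4.6618 × 30 = 139.854 mm
D − Pe = 139.854 − 22.6 = 117.254 mm

117 mm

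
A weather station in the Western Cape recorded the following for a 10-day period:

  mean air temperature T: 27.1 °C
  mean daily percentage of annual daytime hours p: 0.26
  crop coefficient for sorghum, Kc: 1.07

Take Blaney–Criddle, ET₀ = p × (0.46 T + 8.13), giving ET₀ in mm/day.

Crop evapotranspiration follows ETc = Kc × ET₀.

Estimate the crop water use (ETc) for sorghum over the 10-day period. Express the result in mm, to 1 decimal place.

57.3 mm

ET₀ = 0.26 × (0.46 × 27.1 + 8.13) = 0.26 × 20.596 = 5.3550 mm/d
ETc = Kc × ET₀ = 1.07 × 5.3550 = 5.7299 mm/d
Over 10 days: 5.7299 × 10 = 57.299 mm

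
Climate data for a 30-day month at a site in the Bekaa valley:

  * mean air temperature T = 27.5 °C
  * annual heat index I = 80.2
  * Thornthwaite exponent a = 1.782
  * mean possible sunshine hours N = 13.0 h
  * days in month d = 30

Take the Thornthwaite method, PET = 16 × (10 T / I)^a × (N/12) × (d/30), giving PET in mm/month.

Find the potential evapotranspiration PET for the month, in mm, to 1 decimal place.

155.8 mm

10T/I = 10 × 27.5 / 80.2 = 3.4289
(10T/I)^a = 3.4289^1.782 = 8.9876
Uncorrected PET = 16 × 8.9876 = 143.802 mm
Correction = (N/12)(d/30) = (13.0/12)(30/30) = 1.0833
PET = 143.802 × 1.0833 = 155.781 mm/month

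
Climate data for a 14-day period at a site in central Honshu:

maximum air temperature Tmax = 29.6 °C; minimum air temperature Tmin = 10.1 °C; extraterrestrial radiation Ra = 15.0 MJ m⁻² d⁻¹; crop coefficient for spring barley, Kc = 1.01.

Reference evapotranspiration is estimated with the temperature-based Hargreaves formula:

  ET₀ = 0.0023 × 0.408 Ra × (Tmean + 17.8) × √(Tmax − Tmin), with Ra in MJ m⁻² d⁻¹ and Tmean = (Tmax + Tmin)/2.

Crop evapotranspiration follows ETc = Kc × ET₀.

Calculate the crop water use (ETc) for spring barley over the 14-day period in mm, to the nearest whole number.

Tmean = (29.6 + 10.1)/2 = 19.85 °C
0.408 Ra = 0.408 × 15.0 = 6.1200 mm/d equivalent
ET₀ = 0.0023 × 6.1200 × (19.85 + 17.8) × √19.5 = 0.0023 × 6.1200 × 37.65 × 4.4159 = 2.3403 mm/d
ETc = Kc × ET₀ = 1.01 × 2.3403 = 2.3637 mm/d
Over 14 days: 2.3637 × 14 = 33.092 mm

33 mm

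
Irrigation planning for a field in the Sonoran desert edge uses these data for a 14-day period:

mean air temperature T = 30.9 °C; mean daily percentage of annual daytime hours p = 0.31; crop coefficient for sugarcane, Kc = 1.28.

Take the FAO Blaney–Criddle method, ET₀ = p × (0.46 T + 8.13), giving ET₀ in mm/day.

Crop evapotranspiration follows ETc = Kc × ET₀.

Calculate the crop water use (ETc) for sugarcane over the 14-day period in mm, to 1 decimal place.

ET₀ = 0.31 × (0.46 × 30.9 + 8.13) = 0.31 × 22.344 = 6.9266 mm/d
ETc = Kc × ET₀ = 1.28 × 6.9266 = 8.8660 mm/d
Over 14 days: 8.8660 × 14 = 124.124 mm

124.1 mm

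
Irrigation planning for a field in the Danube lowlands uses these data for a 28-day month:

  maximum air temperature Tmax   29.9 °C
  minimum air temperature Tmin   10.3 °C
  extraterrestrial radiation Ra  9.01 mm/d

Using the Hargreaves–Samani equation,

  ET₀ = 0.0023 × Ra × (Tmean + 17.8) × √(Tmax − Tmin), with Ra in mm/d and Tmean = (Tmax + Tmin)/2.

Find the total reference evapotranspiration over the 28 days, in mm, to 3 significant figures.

Tmean = (29.9 + 10.3)/2 = 20.10 °C
ET₀ = 0.0023 × 9.01 × (20.10 + 17.8) × √19.6 = 0.0023 × 9.01 × 37.90 × 4.4272 = 3.4771 mm/d
Over 28 days: 3.4771 × 28 = 97.359 mm

97.4 mm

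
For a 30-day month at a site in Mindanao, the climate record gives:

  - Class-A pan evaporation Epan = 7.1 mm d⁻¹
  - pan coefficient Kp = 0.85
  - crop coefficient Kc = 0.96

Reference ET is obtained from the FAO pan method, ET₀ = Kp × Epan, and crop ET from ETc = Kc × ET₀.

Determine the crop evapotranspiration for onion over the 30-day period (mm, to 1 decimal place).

173.8 mm

ET₀ = 0.85 × 7.1 = 6.0350 mm/d
ETc = Kc × ET₀ = 0.96 × 6.0350 = 5.7936 mm/d
Over 30 days: 5.7936 × 30 = 173.808 mm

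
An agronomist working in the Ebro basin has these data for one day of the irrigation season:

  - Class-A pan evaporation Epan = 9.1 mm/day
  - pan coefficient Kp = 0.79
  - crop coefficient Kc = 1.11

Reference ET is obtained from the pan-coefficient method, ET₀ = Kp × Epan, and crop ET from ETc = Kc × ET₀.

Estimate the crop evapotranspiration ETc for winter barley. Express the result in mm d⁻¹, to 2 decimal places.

7.98 mm d⁻¹

ET₀ = 0.79 × 9.1 = 7.1890 mm/d
ETc = Kc × ET₀ = 1.11 × 7.1890 = 7.9798 mm/d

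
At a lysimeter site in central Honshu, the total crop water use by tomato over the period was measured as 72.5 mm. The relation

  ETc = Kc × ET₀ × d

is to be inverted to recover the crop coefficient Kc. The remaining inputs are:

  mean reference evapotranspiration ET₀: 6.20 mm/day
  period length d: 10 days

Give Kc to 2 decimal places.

ETc = Kc × ET₀ × d  ⇒  Kc = ETc / (ET₀ × d)
Kc = 72.5 / (6.20 × 10) = 72.5 / 62.00 = 1.1694

1.17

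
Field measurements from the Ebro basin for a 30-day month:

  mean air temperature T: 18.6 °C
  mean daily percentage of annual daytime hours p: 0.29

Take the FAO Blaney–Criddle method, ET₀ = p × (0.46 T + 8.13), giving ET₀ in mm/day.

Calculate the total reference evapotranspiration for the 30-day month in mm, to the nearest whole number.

145 mm

ET₀ = 0.29 × (0.46 × 18.6 + 8.13) = 0.29 × 16.686 = 4.8389 mm/d
Monthly total = 4.8389 × 30 = 145.167 mm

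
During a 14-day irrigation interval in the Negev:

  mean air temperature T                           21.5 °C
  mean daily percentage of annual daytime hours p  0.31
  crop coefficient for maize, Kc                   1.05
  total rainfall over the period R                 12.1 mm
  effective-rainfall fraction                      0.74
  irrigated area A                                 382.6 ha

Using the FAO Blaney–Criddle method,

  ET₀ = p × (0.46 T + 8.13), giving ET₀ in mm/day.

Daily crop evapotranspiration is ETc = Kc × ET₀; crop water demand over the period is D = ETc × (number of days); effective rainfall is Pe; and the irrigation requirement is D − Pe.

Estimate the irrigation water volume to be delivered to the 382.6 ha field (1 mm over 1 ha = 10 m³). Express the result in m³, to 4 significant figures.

ET₀ = 0.31 × (0.46 × 21.5 + 8.13) = 0.31 × 18.020 = 5.5862 mm/d
ETc = Kc × ET₀ = 1.05 × 5.5862 = 5.8655 mm/d
Crop demand D = ETc × 14 d = 5.8655 × 14 = 82.117 mm
Pe = 0.74 × 12.1 = 8.954 mm
D − Pe = 82.117 − 8.954 = 73.163 mm
Volume = 73.163 mm × 382.6 ha × 10 = 279921.6 m³

279900 m³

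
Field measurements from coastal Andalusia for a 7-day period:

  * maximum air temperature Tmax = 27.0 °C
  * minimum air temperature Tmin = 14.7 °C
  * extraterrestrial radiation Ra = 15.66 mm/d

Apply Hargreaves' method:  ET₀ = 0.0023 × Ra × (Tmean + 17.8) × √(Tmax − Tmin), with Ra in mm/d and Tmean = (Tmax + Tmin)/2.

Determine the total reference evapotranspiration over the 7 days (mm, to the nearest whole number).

34 mm

Tmean = (27.0 + 14.7)/2 = 20.85 °C
ET₀ = 0.0023 × 15.66 × (20.85 + 17.8) × √12.3 = 0.0023 × 15.66 × 38.65 × 3.5071 = 4.8822 mm/d
Over 7 days: 4.8822 × 7 = 34.175 mm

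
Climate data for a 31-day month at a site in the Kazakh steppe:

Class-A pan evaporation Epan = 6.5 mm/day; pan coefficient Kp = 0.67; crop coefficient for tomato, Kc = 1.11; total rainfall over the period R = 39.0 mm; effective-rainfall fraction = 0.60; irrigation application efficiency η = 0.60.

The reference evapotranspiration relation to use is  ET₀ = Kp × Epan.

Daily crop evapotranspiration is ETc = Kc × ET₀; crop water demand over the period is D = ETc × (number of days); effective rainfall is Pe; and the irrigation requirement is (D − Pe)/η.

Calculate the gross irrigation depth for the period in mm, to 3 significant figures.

ET₀ = 0.67 × 6.5 = 4.3550 mm/d
ETc = Kc × ET₀ = 1.11 × 4.3550 = 4.8341 mm/d
Crop demand D = ETc × 31 d = 4.8341 × 31 = 149.857 mm
Pe = 0.60 × 39.0 = 23.400 mm
D − Pe = 149.857 − 23.400 = 126.457 mm
Gross irrigation = 126.457 / 0.60 = 210.762 mm

211 mm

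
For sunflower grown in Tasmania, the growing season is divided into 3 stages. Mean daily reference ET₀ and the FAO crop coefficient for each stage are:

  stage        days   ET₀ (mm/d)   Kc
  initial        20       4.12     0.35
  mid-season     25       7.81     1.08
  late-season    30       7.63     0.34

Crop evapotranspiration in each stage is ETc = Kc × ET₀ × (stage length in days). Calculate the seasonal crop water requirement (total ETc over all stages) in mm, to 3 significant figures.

318 mm

initial: 0.35 × 4.12 × 20 = 28.84 mm
mid-season: 1.08 × 7.81 × 25 = 210.87 mm
late-season: 0.34 × 7.63 × 30 = 77.83 mm
Seasonal total = 317.54 mm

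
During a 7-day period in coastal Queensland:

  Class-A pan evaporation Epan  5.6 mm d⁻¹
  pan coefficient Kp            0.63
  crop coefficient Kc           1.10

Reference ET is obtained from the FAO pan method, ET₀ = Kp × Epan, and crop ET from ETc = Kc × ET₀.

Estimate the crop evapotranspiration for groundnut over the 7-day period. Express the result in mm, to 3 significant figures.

ET₀ = 0.63 × 5.6 = 3.5280 mm/d
ETc = Kc × ET₀ = 1.10 × 3.5280 = 3.8808 mm/d
Over 7 days: 3.8808 × 7 = 27.166 mm

27.2 mm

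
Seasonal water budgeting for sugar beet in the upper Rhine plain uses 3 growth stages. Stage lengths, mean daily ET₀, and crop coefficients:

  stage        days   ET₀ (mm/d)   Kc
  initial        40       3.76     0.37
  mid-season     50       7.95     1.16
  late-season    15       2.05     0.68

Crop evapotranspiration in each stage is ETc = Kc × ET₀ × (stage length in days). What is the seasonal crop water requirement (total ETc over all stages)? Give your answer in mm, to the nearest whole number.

538 mm

initial: 0.37 × 3.76 × 40 = 55.65 mm
mid-season: 1.16 × 7.95 × 50 = 461.10 mm
late-season: 0.68 × 2.05 × 15 = 20.91 mm
Seasonal total = 537.66 mm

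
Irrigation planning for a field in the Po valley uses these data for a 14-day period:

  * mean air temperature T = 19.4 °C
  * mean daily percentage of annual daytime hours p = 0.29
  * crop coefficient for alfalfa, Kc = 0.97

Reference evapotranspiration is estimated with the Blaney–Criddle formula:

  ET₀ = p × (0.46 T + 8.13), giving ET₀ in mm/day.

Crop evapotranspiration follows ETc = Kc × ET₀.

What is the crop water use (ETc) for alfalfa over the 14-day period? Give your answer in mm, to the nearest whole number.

ET₀ = 0.29 × (0.46 × 19.4 + 8.13) = 0.29 × 17.054 = 4.9457 mm/d
ETc = Kc × ET₀ = 0.97 × 4.9457 = 4.7973 mm/d
Over 14 days: 4.7973 × 14 = 67.162 mm

67 mm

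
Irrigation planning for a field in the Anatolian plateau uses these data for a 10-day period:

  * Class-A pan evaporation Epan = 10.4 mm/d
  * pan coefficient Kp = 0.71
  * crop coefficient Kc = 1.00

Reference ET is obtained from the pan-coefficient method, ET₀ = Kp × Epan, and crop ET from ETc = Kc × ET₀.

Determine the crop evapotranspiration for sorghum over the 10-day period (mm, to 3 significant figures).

73.8 mm

ET₀ = 0.71 × 10.4 = 7.3840 mm/d
ETc = Kc × ET₀ = 1.00 × 7.3840 = 7.3840 mm/d
Over 10 days: 7.3840 × 10 = 73.840 mm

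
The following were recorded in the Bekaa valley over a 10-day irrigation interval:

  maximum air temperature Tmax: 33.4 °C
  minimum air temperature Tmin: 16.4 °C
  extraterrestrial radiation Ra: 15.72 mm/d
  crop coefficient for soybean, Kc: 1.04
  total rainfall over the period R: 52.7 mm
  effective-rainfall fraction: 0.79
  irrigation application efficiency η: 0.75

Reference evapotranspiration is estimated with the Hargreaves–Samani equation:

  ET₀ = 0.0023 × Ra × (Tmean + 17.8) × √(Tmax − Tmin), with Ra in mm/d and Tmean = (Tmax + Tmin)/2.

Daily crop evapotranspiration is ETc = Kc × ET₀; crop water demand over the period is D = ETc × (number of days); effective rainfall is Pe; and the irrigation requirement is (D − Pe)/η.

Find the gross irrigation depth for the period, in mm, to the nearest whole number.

33 mm

Tmean = (33.4 + 16.4)/2 = 24.90 °C
ET₀ = 0.0023 × 15.72 × (24.90 + 17.8) × √17.0 = 0.0023 × 15.72 × 42.70 × 4.1231 = 6.3655 mm/d
ETc = Kc × ET₀ = 1.04 × 6.3655 = 6.6201 mm/d
Crop demand D = ETc × 10 d = 6.6201 × 10 = 66.201 mm
Pe = 0.79 × 52.7 = 41.633 mm
D − Pe = 66.201 − 41.633 = 24.568 mm
Gross irrigation = 24.568 / 0.75 = 32.757 mm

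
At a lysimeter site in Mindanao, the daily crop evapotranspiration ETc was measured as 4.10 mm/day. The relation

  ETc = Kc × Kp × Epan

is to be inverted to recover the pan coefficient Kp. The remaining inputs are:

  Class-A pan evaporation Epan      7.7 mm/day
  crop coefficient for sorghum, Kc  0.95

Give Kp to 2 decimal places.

0.56

ETc = Kc × Kp × Epan  ⇒  Kp = ETc / (Kc × Epan)
Kp = 4.10 / (0.95 × 7.7) = 4.10 / 7.315 = 0.5605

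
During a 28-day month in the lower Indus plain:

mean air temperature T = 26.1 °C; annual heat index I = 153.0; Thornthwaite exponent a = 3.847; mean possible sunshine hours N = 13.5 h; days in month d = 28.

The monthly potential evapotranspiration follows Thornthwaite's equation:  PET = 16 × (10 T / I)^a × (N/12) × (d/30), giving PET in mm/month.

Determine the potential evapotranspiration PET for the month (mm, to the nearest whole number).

10T/I = 10 × 26.1 / 153.0 = 1.7059
(10T/I)^a = 1.7059^3.847 = 7.8041
Uncorrected PET = 16 × 7.8041 = 124.866 mm
Correction = (N/12)(d/30) = (13.5/12)(28/30) = 1.0500
PET = 124.866 × 1.0500 = 131.109 mm/month

131 mm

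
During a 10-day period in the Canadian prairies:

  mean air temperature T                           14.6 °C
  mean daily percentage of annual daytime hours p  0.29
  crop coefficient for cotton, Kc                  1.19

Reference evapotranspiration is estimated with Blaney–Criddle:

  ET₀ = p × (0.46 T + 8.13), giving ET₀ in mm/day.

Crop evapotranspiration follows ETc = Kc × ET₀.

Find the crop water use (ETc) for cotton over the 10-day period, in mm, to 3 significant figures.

ET₀ = 0.29 × (0.46 × 14.6 + 8.13) = 0.29 × 14.846 = 4.3053 mm/d
ETc = Kc × ET₀ = 1.19 × 4.3053 = 5.1233 mm/d
Over 10 days: 5.1233 × 10 = 51.233 mm

51.2 mm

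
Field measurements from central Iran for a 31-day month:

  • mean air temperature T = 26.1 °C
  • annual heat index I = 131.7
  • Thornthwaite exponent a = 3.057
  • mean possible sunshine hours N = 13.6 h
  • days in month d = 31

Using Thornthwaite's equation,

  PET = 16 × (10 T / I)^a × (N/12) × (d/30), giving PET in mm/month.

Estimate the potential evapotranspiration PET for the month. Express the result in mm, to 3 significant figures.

10T/I = 10 × 26.1 / 131.7 = 1.9818
(10T/I)^a = 1.9818^3.057 = 8.0930
Uncorrected PET = 16 × 8.0930 = 129.488 mm
Correction = (N/12)(d/30) = (13.6/12)(31/30) = 1.1711
PET = 129.488 × 1.1711 = 151.643 mm/month

152 mm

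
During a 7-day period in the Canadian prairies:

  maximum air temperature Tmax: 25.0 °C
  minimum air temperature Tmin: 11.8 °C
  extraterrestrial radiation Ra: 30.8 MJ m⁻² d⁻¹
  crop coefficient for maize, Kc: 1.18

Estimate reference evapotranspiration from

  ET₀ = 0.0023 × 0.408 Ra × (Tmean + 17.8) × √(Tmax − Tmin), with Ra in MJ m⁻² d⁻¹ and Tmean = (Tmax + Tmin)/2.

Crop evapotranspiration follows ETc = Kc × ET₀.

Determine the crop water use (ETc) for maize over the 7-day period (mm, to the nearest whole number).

Tmean = (25.0 + 11.8)/2 = 18.40 °C
0.408 Ra = 0.408 × 30.8 = 12.5664 mm/d equivalent
ET₀ = 0.0023 × 12.5664 × (18.40 + 17.8) × √13.2 = 0.0023 × 12.5664 × 36.20 × 3.6332 = 3.8013 mm/d
ETc = Kc × ET₀ = 1.18 × 3.8013 = 4.4855 mm/d
Over 7 days: 4.4855 × 7 = 31.399 mm

31 mm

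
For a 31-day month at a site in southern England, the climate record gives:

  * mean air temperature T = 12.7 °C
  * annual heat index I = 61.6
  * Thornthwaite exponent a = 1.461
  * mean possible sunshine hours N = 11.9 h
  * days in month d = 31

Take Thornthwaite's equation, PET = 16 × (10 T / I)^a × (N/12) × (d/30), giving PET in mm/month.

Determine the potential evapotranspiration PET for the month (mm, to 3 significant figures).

47.2 mm

10T/I = 10 × 12.7 / 61.6 = 2.0617
(10T/I)^a = 2.0617^1.461 = 2.8780
Uncorrected PET = 16 × 2.8780 = 46.048 mm
Correction = (N/12)(d/30) = (11.9/12)(31/30) = 1.0247
PET = 46.048 × 1.0247 = 47.185 mm/month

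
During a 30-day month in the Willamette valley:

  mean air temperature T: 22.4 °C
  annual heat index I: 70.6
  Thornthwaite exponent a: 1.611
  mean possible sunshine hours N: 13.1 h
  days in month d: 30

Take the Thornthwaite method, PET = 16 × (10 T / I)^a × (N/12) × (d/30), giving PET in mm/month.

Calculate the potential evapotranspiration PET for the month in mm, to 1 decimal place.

10T/I = 10 × 22.4 / 70.6 = 3.1728
(10T/I)^a = 3.1728^1.611 = 6.4243
Uncorrected PET = 16 × 6.4243 = 102.789 mm
Correction = (N/12)(d/30) = (13.1/12)(30/30) = 1.0917
PET = 102.789 × 1.0917 = 112.215 mm/month

112.2 mm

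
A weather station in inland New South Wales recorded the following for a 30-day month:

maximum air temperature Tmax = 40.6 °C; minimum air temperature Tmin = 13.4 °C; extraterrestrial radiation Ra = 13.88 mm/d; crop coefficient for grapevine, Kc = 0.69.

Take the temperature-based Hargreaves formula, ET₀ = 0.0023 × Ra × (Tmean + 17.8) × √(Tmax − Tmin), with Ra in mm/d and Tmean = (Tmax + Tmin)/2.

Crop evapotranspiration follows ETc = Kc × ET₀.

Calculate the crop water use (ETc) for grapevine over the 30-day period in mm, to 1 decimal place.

Tmean = (40.6 + 13.4)/2 = 27.00 °C
ET₀ = 0.0023 × 13.88 × (27.00 + 17.8) × √27.2 = 0.0023 × 13.88 × 44.80 × 5.2154 = 7.4590 mm/d
ETc = Kc × ET₀ = 0.69 × 7.4590 = 5.1467 mm/d
Over 30 days: 5.1467 × 30 = 154.401 mm

154.4 mm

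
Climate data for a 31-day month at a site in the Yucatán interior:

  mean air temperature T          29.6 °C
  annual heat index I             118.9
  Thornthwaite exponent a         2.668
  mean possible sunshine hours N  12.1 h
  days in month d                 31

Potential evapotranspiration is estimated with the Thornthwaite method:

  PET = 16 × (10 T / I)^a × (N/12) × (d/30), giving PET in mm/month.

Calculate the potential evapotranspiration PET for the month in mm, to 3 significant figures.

10T/I = 10 × 29.6 / 118.9 = 2.4895
(10T/I)^a = 2.4895^2.668 = 11.3980
Uncorrected PET = 16 × 11.3980 = 182.368 mm
Correction = (N/12)(d/30) = (12.1/12)(31/30) = 1.0419
PET = 182.368 × 1.0419 = 190.009 mm/month

190 mm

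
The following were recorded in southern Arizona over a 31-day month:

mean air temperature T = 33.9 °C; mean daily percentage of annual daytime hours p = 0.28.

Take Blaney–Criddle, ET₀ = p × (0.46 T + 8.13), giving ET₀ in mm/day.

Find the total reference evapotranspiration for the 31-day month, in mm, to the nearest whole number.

206 mm

ET₀ = 0.28 × (0.46 × 33.9 + 8.13) = 0.28 × 23.724 = 6.6427 mm/d
Monthly total = 6.6427 × 31 = 205.924 mm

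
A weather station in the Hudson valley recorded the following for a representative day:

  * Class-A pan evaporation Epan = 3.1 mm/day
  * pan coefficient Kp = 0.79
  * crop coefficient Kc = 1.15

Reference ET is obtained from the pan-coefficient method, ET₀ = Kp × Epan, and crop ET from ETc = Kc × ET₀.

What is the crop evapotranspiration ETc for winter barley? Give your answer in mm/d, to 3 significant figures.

ET₀ = 0.79 × 3.1 = 2.4490 mm/d
ETc = Kc × ET₀ = 1.15 × 2.4490 = 2.8164 mm/d

2.82 mm/d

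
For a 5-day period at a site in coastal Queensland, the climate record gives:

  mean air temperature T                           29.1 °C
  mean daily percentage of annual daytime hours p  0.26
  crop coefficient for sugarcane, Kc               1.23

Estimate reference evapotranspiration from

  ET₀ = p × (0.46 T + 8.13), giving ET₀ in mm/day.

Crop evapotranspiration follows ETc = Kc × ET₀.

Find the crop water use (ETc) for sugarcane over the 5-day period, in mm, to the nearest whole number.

34 mm

ET₀ = 0.26 × (0.46 × 29.1 + 8.13) = 0.26 × 21.516 = 5.5942 mm/d
ETc = Kc × ET₀ = 1.23 × 5.5942 = 6.8809 mm/d
Over 5 days: 6.8809 × 5 = 34.405 mm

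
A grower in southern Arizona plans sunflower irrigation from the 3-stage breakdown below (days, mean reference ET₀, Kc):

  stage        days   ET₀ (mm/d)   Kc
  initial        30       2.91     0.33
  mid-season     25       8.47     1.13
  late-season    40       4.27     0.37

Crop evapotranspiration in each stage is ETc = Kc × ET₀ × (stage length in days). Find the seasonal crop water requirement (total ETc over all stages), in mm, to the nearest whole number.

initial: 0.33 × 2.91 × 30 = 28.81 mm
mid-season: 1.13 × 8.47 × 25 = 239.28 mm
late-season: 0.37 × 4.27 × 40 = 63.20 mm
Seasonal total = 331.29 mm

331 mm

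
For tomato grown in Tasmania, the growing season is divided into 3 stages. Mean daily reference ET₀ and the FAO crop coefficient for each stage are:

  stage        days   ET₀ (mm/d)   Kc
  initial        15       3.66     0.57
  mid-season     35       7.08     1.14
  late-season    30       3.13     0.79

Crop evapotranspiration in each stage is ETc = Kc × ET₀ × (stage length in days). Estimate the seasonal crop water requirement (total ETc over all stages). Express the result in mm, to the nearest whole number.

388 mm

initial: 0.57 × 3.66 × 15 = 31.29 mm
mid-season: 1.14 × 7.08 × 35 = 282.49 mm
late-season: 0.79 × 3.13 × 30 = 74.18 mm
Seasonal total = 387.96 mm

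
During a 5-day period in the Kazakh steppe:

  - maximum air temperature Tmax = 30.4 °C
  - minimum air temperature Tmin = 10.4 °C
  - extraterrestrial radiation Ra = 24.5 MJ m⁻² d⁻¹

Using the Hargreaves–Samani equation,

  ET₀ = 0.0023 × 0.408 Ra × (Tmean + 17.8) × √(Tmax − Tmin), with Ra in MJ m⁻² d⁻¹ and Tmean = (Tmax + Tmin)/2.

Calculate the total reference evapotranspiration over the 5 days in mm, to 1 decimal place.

Tmean = (30.4 + 10.4)/2 = 20.40 °C
0.408 Ra = 0.408 × 24.5 = 9.9960 mm/d equivalent
ET₀ = 0.0023 × 9.9960 × (20.40 + 17.8) × √20.0 = 0.0023 × 9.9960 × 38.20 × 4.4721 = 3.9276 mm/d
Over 5 days: 3.9276 × 5 = 19.638 mm

19.6 mm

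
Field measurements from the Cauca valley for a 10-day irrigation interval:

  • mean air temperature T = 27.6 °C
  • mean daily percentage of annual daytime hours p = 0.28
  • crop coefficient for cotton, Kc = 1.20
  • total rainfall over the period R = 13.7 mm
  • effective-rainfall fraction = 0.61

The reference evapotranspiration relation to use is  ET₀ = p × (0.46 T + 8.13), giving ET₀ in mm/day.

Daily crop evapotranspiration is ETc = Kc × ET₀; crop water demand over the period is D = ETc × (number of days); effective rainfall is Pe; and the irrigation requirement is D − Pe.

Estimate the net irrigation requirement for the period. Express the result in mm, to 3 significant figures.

ET₀ = 0.28 × (0.46 × 27.6 + 8.13) = 0.28 × 20.826 = 5.8313 mm/d
ETc = Kc × ET₀ = 1.20 × 5.8313 = 6.9976 mm/d
Crop demand D = ETc × 10 d = 6.9976 × 10 = 69.976 mm
Pe = 0.61 × 13.7 = 8.357 mm
D − Pe = 69.976 − 8.357 = 61.619 mm

61.6 mm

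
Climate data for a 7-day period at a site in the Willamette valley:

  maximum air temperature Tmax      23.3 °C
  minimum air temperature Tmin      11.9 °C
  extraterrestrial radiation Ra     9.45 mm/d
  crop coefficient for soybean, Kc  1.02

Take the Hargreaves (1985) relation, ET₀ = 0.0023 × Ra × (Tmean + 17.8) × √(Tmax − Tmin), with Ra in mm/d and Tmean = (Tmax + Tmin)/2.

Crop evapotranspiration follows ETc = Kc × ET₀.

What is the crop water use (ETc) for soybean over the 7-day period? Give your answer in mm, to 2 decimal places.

18.55 mm

Tmean = (23.3 + 11.9)/2 = 17.60 °C
ET₀ = 0.0023 × 9.45 × (17.60 + 17.8) × √11.4 = 0.0023 × 9.45 × 35.40 × 3.3764 = 2.5979 mm/d
ETc = Kc × ET₀ = 1.02 × 2.5979 = 2.6499 mm/d
Over 7 days: 2.6499 × 7 = 18.549 mm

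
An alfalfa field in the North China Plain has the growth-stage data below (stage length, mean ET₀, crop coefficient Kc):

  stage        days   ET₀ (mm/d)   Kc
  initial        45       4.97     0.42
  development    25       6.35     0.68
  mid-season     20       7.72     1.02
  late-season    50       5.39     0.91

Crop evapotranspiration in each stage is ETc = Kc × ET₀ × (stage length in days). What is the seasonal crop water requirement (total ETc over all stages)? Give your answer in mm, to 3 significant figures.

605 mm

initial: 0.42 × 4.97 × 45 = 93.93 mm
development: 0.68 × 6.35 × 25 = 107.95 mm
mid-season: 1.02 × 7.72 × 20 = 157.49 mm
late-season: 0.91 × 5.39 × 50 = 245.25 mm
Seasonal total = 604.62 mm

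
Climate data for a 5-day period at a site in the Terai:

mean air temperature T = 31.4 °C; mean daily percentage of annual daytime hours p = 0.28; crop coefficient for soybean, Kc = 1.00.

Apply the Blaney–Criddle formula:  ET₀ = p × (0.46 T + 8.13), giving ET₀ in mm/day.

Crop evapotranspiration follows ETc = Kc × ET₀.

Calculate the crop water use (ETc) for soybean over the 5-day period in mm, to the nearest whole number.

32 mm

ET₀ = 0.28 × (0.46 × 31.4 + 8.13) = 0.28 × 22.574 = 6.3207 mm/d
ETc = Kc × ET₀ = 1.00 × 6.3207 = 6.3207 mm/d
Over 5 days: 6.3207 × 5 = 31.604 mm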